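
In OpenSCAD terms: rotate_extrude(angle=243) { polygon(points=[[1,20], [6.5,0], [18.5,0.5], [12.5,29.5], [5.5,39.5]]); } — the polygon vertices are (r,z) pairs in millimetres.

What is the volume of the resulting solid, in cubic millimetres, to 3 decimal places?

Profile (r,z), 5 vertices: (1,20) (6.5,0) (18.5,0.5) (12.5,29.5) (5.5,39.5)
edge 0: (1,20)→(6.5,0)  cross = 1·0 − 6.5·20 = -130.0000; (r_i+r_j)·cross = 7.5·-130.0000 = -975.0000
edge 1: (6.5,0)→(18.5,0.5)  cross = 6.5·0.5 − 18.5·0 = 3.2500; (r_i+r_j)·cross = 25·3.2500 = 81.2500
edge 2: (18.5,0.5)→(12.5,29.5)  cross = 18.5·29.5 − 12.5·0.5 = 539.5000; (r_i+r_j)·cross = 31·539.5000 = 16724.5000
edge 3: (12.5,29.5)→(5.5,39.5)  cross = 12.5·39.5 − 5.5·29.5 = 331.5000; (r_i+r_j)·cross = 18·331.5000 = 5967.0000
edge 4: (5.5,39.5)→(1,20)  cross = 5.5·20 − 1·39.5 = 70.5000; (r_i+r_j)·cross = 6.5·70.5000 = 458.2500
Σcross = 814.7500 → A = |Σcross|/2 = 407.3750 mm²
Σ(r_i+r_j)·cross = 22256.0000 → first moment M = |Σ|/6 = 3709.3333
R_c = M/A = 3709.3333/407.3750 = 9.1055 mm
θ = 243° = 4.241150 rad
V = θ·R_c·A = 4.241150·9.1055·407.3750 = 15731.839 mm³

Volume = 15731.839 mm³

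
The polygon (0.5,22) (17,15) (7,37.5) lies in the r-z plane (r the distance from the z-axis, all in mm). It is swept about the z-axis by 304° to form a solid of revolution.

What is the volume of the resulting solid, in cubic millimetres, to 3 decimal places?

Volume = 6526.688 mm³

Profile (r,z), 3 vertices: (0.5,22) (17,15) (7,37.5)
edge 0: (0.5,22)→(17,15)  cross = 0.5·15 − 17·22 = -366.5000; (r_i+r_j)·cross = 17.5·-366.5000 = -6413.7500
edge 1: (17,15)→(7,37.5)  cross = 17·37.5 − 7·15 = 532.5000; (r_i+r_j)·cross = 24·532.5000 = 12780.0000
edge 2: (7,37.5)→(0.5,22)  cross = 7·22 − 0.5·37.5 = 135.2500; (r_i+r_j)·cross = 7.5·135.2500 = 1014.3750
Σcross = 301.2500 → A = |Σcross|/2 = 150.6250 mm²
Σ(r_i+r_j)·cross = 7380.6250 → first moment M = |Σ|/6 = 1230.1042
R_c = M/A = 1230.1042/150.6250 = 8.1667 mm
θ = 304° = 5.305801 rad
V = θ·R_c·A = 5.305801·8.1667·150.6250 = 6526.688 mm³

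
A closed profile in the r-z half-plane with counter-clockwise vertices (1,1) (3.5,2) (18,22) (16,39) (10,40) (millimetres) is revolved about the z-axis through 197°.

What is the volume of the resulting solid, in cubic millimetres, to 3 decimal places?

Profile (r,z), 5 vertices: (1,1) (3.5,2) (18,22) (16,39) (10,40)
edge 0: (1,1)→(3.5,2)  cross = 1·2 − 3.5·1 = -1.5000; (r_i+r_j)·cross = 4.5·-1.5000 = -6.7500
edge 1: (3.5,2)→(18,22)  cross = 3.5·22 − 18·2 = 41.0000; (r_i+r_j)·cross = 21.5·41.0000 = 881.5000
edge 2: (18,22)→(16,39)  cross = 18·39 − 16·22 = 350.0000; (r_i+r_j)·cross = 34·350.0000 = 11900.0000
edge 3: (16,39)→(10,40)  cross = 16·40 − 10·39 = 250.0000; (r_i+r_j)·cross = 26·250.0000 = 6500.0000
edge 4: (10,40)→(1,1)  cross = 10·1 − 1·40 = -30.0000; (r_i+r_j)·cross = 11·-30.0000 = -330.0000
Σcross = 609.5000 → A = |Σcross|/2 = 304.7500 mm²
Σ(r_i+r_j)·cross = 18944.7500 → first moment M = |Σ|/6 = 3157.4583
R_c = M/A = 3157.4583/304.7500 = 10.3608 mm
θ = 197° = 3.438299 rad
V = θ·R_c·A = 3.438299·10.3608·304.7500 = 10856.285 mm³

Volume = 10856.285 mm³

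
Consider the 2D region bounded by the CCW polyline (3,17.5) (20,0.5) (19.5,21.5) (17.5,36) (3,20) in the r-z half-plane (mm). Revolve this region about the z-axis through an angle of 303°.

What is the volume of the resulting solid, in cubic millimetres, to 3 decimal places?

Volume = 22522.301 mm³

Profile (r,z), 5 vertices: (3,17.5) (20,0.5) (19.5,21.5) (17.5,36) (3,20)
edge 0: (3,17.5)→(20,0.5)  cross = 3·0.5 − 20·17.5 = -348.5000; (r_i+r_j)·cross = 23·-348.5000 = -8015.5000
edge 1: (20,0.5)→(19.5,21.5)  cross = 20·21.5 − 19.5·0.5 = 420.2500; (r_i+r_j)·cross = 39.5·420.2500 = 16599.8750
edge 2: (19.5,21.5)→(17.5,36)  cross = 19.5·36 − 17.5·21.5 = 325.7500; (r_i+r_j)·cross = 37·325.7500 = 12052.7500
edge 3: (17.5,36)→(3,20)  cross = 17.5·20 − 3·36 = 242.0000; (r_i+r_j)·cross = 20.5·242.0000 = 4961.0000
edge 4: (3,20)→(3,17.5)  cross = 3·17.5 − 3·20 = -7.5000; (r_i+r_j)·cross = 6·-7.5000 = -45.0000
Σcross = 632.0000 → A = |Σcross|/2 = 316.0000 mm²
Σ(r_i+r_j)·cross = 25553.1250 → first moment M = |Σ|/6 = 4258.8542
R_c = M/A = 4258.8542/316.0000 = 13.4774 mm
θ = 303° = 5.288348 rad
V = θ·R_c·A = 5.288348·13.4774·316.0000 = 22522.301 mm³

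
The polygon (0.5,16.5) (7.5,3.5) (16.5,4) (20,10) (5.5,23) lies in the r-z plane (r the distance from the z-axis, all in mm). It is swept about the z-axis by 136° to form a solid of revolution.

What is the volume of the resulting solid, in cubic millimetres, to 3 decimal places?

Volume = 4851.538 mm³

Profile (r,z), 5 vertices: (0.5,16.5) (7.5,3.5) (16.5,4) (20,10) (5.5,23)
edge 0: (0.5,16.5)→(7.5,3.5)  cross = 0.5·3.5 − 7.5·16.5 = -122.0000; (r_i+r_j)·cross = 8·-122.0000 = -976.0000
edge 1: (7.5,3.5)→(16.5,4)  cross = 7.5·4 − 16.5·3.5 = -27.7500; (r_i+r_j)·cross = 24·-27.7500 = -666.0000
edge 2: (16.5,4)→(20,10)  cross = 16.5·10 − 20·4 = 85.0000; (r_i+r_j)·cross = 36.5·85.0000 = 3102.5000
edge 3: (20,10)→(5.5,23)  cross = 20·23 − 5.5·10 = 405.0000; (r_i+r_j)·cross = 25.5·405.0000 = 10327.5000
edge 4: (5.5,23)→(0.5,16.5)  cross = 5.5·16.5 − 0.5·23 = 79.2500; (r_i+r_j)·cross = 6·79.2500 = 475.5000
Σcross = 419.5000 → A = |Σcross|/2 = 209.7500 mm²
Σ(r_i+r_j)·cross = 12263.5000 → first moment M = |Σ|/6 = 2043.9167
R_c = M/A = 2043.9167/209.7500 = 9.7445 mm
θ = 136° = 2.373648 rad
V = θ·R_c·A = 2.373648·9.7445·209.7500 = 4851.538 mm³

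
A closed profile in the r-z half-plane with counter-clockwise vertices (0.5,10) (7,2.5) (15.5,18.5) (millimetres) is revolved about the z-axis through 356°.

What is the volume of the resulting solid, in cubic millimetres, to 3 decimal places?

Volume = 3995.457 mm³

Profile (r,z), 3 vertices: (0.5,10) (7,2.5) (15.5,18.5)
edge 0: (0.5,10)→(7,2.5)  cross = 0.5·2.5 − 7·10 = -68.7500; (r_i+r_j)·cross = 7.5·-68.7500 = -515.6250
edge 1: (7,2.5)→(15.5,18.5)  cross = 7·18.5 − 15.5·2.5 = 90.7500; (r_i+r_j)·cross = 22.5·90.7500 = 2041.8750
edge 2: (15.5,18.5)→(0.5,10)  cross = 15.5·10 − 0.5·18.5 = 145.7500; (r_i+r_j)·cross = 16·145.7500 = 2332.0000
Σcross = 167.7500 → A = |Σcross|/2 = 83.8750 mm²
Σ(r_i+r_j)·cross = 3858.2500 → first moment M = |Σ|/6 = 643.0417
R_c = M/A = 643.0417/83.8750 = 7.6667 mm
θ = 356° = 6.213372 rad
V = θ·R_c·A = 6.213372·7.6667·83.8750 = 3995.457 mm³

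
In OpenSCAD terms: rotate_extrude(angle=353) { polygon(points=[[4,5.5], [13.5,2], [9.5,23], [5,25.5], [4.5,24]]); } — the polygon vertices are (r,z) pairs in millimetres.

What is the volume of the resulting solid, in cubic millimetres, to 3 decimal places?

Profile (r,z), 5 vertices: (4,5.5) (13.5,2) (9.5,23) (5,25.5) (4.5,24)
edge 0: (4,5.5)→(13.5,2)  cross = 4·2 − 13.5·5.5 = -66.2500; (r_i+r_j)·cross = 17.5·-66.2500 = -1159.3750
edge 1: (13.5,2)→(9.5,23)  cross = 13.5·23 − 9.5·2 = 291.5000; (r_i+r_j)·cross = 23·291.5000 = 6704.5000
edge 2: (9.5,23)→(5,25.5)  cross = 9.5·25.5 − 5·23 = 127.2500; (r_i+r_j)·cross = 14.5·127.2500 = 1845.1250
edge 3: (5,25.5)→(4.5,24)  cross = 5·24 − 4.5·25.5 = 5.2500; (r_i+r_j)·cross = 9.5·5.2500 = 49.8750
edge 4: (4.5,24)→(4,5.5)  cross = 4.5·5.5 − 4·24 = -71.2500; (r_i+r_j)·cross = 8.5·-71.2500 = -605.6250
Σcross = 286.5000 → A = |Σcross|/2 = 143.2500 mm²
Σ(r_i+r_j)·cross = 6834.5000 → first moment M = |Σ|/6 = 1139.0833
R_c = M/A = 1139.0833/143.2500 = 7.9517 mm
θ = 353° = 6.161012 rad
V = θ·R_c·A = 6.161012·7.9517·143.2500 = 7017.906 mm³

Volume = 7017.906 mm³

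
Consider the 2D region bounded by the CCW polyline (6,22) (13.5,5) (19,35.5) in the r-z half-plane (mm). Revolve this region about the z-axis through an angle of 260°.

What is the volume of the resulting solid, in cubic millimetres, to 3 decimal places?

Volume = 9383.246 mm³

Profile (r,z), 3 vertices: (6,22) (13.5,5) (19,35.5)
edge 0: (6,22)→(13.5,5)  cross = 6·5 − 13.5·22 = -267.0000; (r_i+r_j)·cross = 19.5·-267.0000 = -5206.5000
edge 1: (13.5,5)→(19,35.5)  cross = 13.5·35.5 − 19·5 = 384.2500; (r_i+r_j)·cross = 32.5·384.2500 = 12488.1250
edge 2: (19,35.5)→(6,22)  cross = 19·22 − 6·35.5 = 205.0000; (r_i+r_j)·cross = 25·205.0000 = 5125.0000
Σcross = 322.2500 → A = |Σcross|/2 = 161.1250 mm²
Σ(r_i+r_j)·cross = 12406.6250 → first moment M = |Σ|/6 = 2067.7708
R_c = M/A = 2067.7708/161.1250 = 12.8333 mm
θ = 260° = 4.537856 rad
V = θ·R_c·A = 4.537856·12.8333·161.1250 = 9383.246 mm³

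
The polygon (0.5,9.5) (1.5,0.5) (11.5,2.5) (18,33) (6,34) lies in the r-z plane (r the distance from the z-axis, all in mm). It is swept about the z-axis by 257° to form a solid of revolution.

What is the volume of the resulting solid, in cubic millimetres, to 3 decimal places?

Profile (r,z), 5 vertices: (0.5,9.5) (1.5,0.5) (11.5,2.5) (18,33) (6,34)
edge 0: (0.5,9.5)→(1.5,0.5)  cross = 0.5·0.5 − 1.5·9.5 = -14.0000; (r_i+r_j)·cross = 2·-14.0000 = -28.0000
edge 1: (1.5,0.5)→(11.5,2.5)  cross = 1.5·2.5 − 11.5·0.5 = -2.0000; (r_i+r_j)·cross = 13·-2.0000 = -26.0000
edge 2: (11.5,2.5)→(18,33)  cross = 11.5·33 − 18·2.5 = 334.5000; (r_i+r_j)·cross = 29.5·334.5000 = 9867.7500
edge 3: (18,33)→(6,34)  cross = 18·34 − 6·33 = 414.0000; (r_i+r_j)·cross = 24·414.0000 = 9936.0000
edge 4: (6,34)→(0.5,9.5)  cross = 6·9.5 − 0.5·34 = 40.0000; (r_i+r_j)·cross = 6.5·40.0000 = 260.0000
Σcross = 772.5000 → A = |Σcross|/2 = 386.2500 mm²
Σ(r_i+r_j)·cross = 20009.7500 → first moment M = |Σ|/6 = 3334.9583
R_c = M/A = 3334.9583/386.2500 = 8.6342 mm
θ = 257° = 4.485496 rad
V = θ·R_c·A = 4.485496·8.6342·386.2500 = 14958.943 mm³

Volume = 14958.943 mm³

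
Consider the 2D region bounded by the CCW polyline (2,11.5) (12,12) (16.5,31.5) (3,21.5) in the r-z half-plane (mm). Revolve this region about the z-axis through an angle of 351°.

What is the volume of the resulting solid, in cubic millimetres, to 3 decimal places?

Profile (r,z), 4 vertices: (2,11.5) (12,12) (16.5,31.5) (3,21.5)
edge 0: (2,11.5)→(12,12)  cross = 2·12 − 12·11.5 = -114.0000; (r_i+r_j)·cross = 14·-114.0000 = -1596.0000
edge 1: (12,12)→(16.5,31.5)  cross = 12·31.5 − 16.5·12 = 180.0000; (r_i+r_j)·cross = 28.5·180.0000 = 5130.0000
edge 2: (16.5,31.5)→(3,21.5)  cross = 16.5·21.5 − 3·31.5 = 260.2500; (r_i+r_j)·cross = 19.5·260.2500 = 5074.8750
edge 3: (3,21.5)→(2,11.5)  cross = 3·11.5 − 2·21.5 = -8.5000; (r_i+r_j)·cross = 5·-8.5000 = -42.5000
Σcross = 317.7500 → A = |Σcross|/2 = 158.8750 mm²
Σ(r_i+r_j)·cross = 8566.3750 → first moment M = |Σ|/6 = 1427.7292
R_c = M/A = 1427.7292/158.8750 = 8.9865 mm
θ = 351° = 6.126106 rad
V = θ·R_c·A = 6.126106·8.9865·158.8750 = 8746.420 mm³

Volume = 8746.420 mm³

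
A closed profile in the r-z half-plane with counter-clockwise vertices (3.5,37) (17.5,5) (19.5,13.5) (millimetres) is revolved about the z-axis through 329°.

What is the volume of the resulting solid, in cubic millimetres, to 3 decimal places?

Volume = 7092.970 mm³

Profile (r,z), 3 vertices: (3.5,37) (17.5,5) (19.5,13.5)
edge 0: (3.5,37)→(17.5,5)  cross = 3.5·5 − 17.5·37 = -630.0000; (r_i+r_j)·cross = 21·-630.0000 = -13230.0000
edge 1: (17.5,5)→(19.5,13.5)  cross = 17.5·13.5 − 19.5·5 = 138.7500; (r_i+r_j)·cross = 37·138.7500 = 5133.7500
edge 2: (19.5,13.5)→(3.5,37)  cross = 19.5·37 − 3.5·13.5 = 674.2500; (r_i+r_j)·cross = 23·674.2500 = 15507.7500
Σcross = 183.0000 → A = |Σcross|/2 = 91.5000 mm²
Σ(r_i+r_j)·cross = 7411.5000 → first moment M = |Σ|/6 = 1235.2500
R_c = M/A = 1235.2500/91.5000 = 13.5000 mm
θ = 329° = 5.742133 rad
V = θ·R_c·A = 5.742133·13.5000·91.5000 = 7092.970 mm³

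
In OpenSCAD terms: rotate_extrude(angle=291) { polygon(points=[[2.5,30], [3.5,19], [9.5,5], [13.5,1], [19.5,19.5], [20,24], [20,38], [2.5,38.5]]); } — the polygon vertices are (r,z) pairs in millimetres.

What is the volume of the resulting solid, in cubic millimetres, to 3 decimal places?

Profile (r,z), 8 vertices: (2.5,30) (3.5,19) (9.5,5) (13.5,1) (19.5,19.5) (20,24) (20,38) (2.5,38.5)
edge 0: (2.5,30)→(3.5,19)  cross = 2.5·19 − 3.5·30 = -57.5000; (r_i+r_j)·cross = 6·-57.5000 = -345.0000
edge 1: (3.5,19)→(9.5,5)  cross = 3.5·5 − 9.5·19 = -163.0000; (r_i+r_j)·cross = 13·-163.0000 = -2119.0000
edge 2: (9.5,5)→(13.5,1)  cross = 9.5·1 − 13.5·5 = -58.0000; (r_i+r_j)·cross = 23·-58.0000 = -1334.0000
edge 3: (13.5,1)→(19.5,19.5)  cross = 13.5·19.5 − 19.5·1 = 243.7500; (r_i+r_j)·cross = 33·243.7500 = 8043.7500
edge 4: (19.5,19.5)→(20,24)  cross = 19.5·24 − 20·19.5 = 78.0000; (r_i+r_j)·cross = 39.5·78.0000 = 3081.0000
edge 5: (20,24)→(20,38)  cross = 20·38 − 20·24 = 280.0000; (r_i+r_j)·cross = 40·280.0000 = 11200.0000
edge 6: (20,38)→(2.5,38.5)  cross = 20·38.5 − 2.5·38 = 675.0000; (r_i+r_j)·cross = 22.5·675.0000 = 15187.5000
edge 7: (2.5,38.5)→(2.5,30)  cross = 2.5·30 − 2.5·38.5 = -21.2500; (r_i+r_j)·cross = 5·-21.2500 = -106.2500
Σcross = 977.0000 → A = |Σcross|/2 = 488.5000 mm²
Σ(r_i+r_j)·cross = 33608.0000 → first moment M = |Σ|/6 = 5601.3333
R_c = M/A = 5601.3333/488.5000 = 11.4664 mm
θ = 291° = 5.078908 rad
V = θ·R_c·A = 5.078908·11.4664·488.5000 = 28448.657 mm³

Volume = 28448.657 mm³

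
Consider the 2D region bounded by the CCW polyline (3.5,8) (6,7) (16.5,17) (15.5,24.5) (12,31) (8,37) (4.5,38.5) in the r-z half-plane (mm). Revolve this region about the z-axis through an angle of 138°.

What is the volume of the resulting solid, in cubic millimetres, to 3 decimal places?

Profile (r,z), 7 vertices: (3.5,8) (6,7) (16.5,17) (15.5,24.5) (12,31) (8,37) (4.5,38.5)
edge 0: (3.5,8)→(6,7)  cross = 3.5·7 − 6·8 = -23.5000; (r_i+r_j)·cross = 9.5·-23.5000 = -223.2500
edge 1: (6,7)→(16.5,17)  cross = 6·17 − 16.5·7 = -13.5000; (r_i+r_j)·cross = 22.5·-13.5000 = -303.7500
edge 2: (16.5,17)→(15.5,24.5)  cross = 16.5·24.5 − 15.5·17 = 140.7500; (r_i+r_j)·cross = 32·140.7500 = 4504.0000
edge 3: (15.5,24.5)→(12,31)  cross = 15.5·31 − 12·24.5 = 186.5000; (r_i+r_j)·cross = 27.5·186.5000 = 5128.7500
edge 4: (12,31)→(8,37)  cross = 12·37 − 8·31 = 196.0000; (r_i+r_j)·cross = 20·196.0000 = 3920.0000
edge 5: (8,37)→(4.5,38.5)  cross = 8·38.5 − 4.5·37 = 141.5000; (r_i+r_j)·cross = 12.5·141.5000 = 1768.7500
edge 6: (4.5,38.5)→(3.5,8)  cross = 4.5·8 − 3.5·38.5 = -98.7500; (r_i+r_j)·cross = 8·-98.7500 = -790.0000
Σcross = 529.0000 → A = |Σcross|/2 = 264.5000 mm²
Σ(r_i+r_j)·cross = 14004.5000 → first moment M = |Σ|/6 = 2334.0833
R_c = M/A = 2334.0833/264.5000 = 8.8245 mm
θ = 138° = 2.408554 rad
V = θ·R_c·A = 2.408554·8.8245·264.5000 = 5621.767 mm³

Volume = 5621.767 mm³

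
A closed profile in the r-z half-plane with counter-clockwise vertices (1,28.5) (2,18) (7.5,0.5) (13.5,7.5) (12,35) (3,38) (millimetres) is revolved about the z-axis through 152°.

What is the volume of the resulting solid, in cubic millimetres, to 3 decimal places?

Volume = 6569.576 mm³

Profile (r,z), 6 vertices: (1,28.5) (2,18) (7.5,0.5) (13.5,7.5) (12,35) (3,38)
edge 0: (1,28.5)→(2,18)  cross = 1·18 − 2·28.5 = -39.0000; (r_i+r_j)·cross = 3·-39.0000 = -117.0000
edge 1: (2,18)→(7.5,0.5)  cross = 2·0.5 − 7.5·18 = -134.0000; (r_i+r_j)·cross = 9.5·-134.0000 = -1273.0000
edge 2: (7.5,0.5)→(13.5,7.5)  cross = 7.5·7.5 − 13.5·0.5 = 49.5000; (r_i+r_j)·cross = 21·49.5000 = 1039.5000
edge 3: (13.5,7.5)→(12,35)  cross = 13.5·35 − 12·7.5 = 382.5000; (r_i+r_j)·cross = 25.5·382.5000 = 9753.7500
edge 4: (12,35)→(3,38)  cross = 12·38 − 3·35 = 351.0000; (r_i+r_j)·cross = 15·351.0000 = 5265.0000
edge 5: (3,38)→(1,28.5)  cross = 3·28.5 − 1·38 = 47.5000; (r_i+r_j)·cross = 4·47.5000 = 190.0000
Σcross = 657.5000 → A = |Σcross|/2 = 328.7500 mm²
Σ(r_i+r_j)·cross = 14858.2500 → first moment M = |Σ|/6 = 2476.3750
R_c = M/A = 2476.3750/328.7500 = 7.5327 mm
θ = 152° = 2.652900 rad
V = θ·R_c·A = 2.652900·7.5327·328.7500 = 6569.576 mm³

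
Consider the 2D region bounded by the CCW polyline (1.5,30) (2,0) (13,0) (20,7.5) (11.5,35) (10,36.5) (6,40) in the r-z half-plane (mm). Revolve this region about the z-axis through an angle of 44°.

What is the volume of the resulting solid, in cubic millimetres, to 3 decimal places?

Profile (r,z), 7 vertices: (1.5,30) (2,0) (13,0) (20,7.5) (11.5,35) (10,36.5) (6,40)
edge 0: (1.5,30)→(2,0)  cross = 1.5·0 − 2·30 = -60.0000; (r_i+r_j)·cross = 3.5·-60.0000 = -210.0000
edge 1: (2,0)→(13,0)  cross = 2·0 − 13·0 = 0.0000; (r_i+r_j)·cross = 15·0.0000 = 0.0000
edge 2: (13,0)→(20,7.5)  cross = 13·7.5 − 20·0 = 97.5000; (r_i+r_j)·cross = 33·97.5000 = 3217.5000
edge 3: (20,7.5)→(11.5,35)  cross = 20·35 − 11.5·7.5 = 613.7500; (r_i+r_j)·cross = 31.5·613.7500 = 19333.1250
edge 4: (11.5,35)→(10,36.5)  cross = 11.5·36.5 − 10·35 = 69.7500; (r_i+r_j)·cross = 21.5·69.7500 = 1499.6250
edge 5: (10,36.5)→(6,40)  cross = 10·40 − 6·36.5 = 181.0000; (r_i+r_j)·cross = 16·181.0000 = 2896.0000
edge 6: (6,40)→(1.5,30)  cross = 6·30 − 1.5·40 = 120.0000; (r_i+r_j)·cross = 7.5·120.0000 = 900.0000
Σcross = 1022.0000 → A = |Σcross|/2 = 511.0000 mm²
Σ(r_i+r_j)·cross = 27636.2500 → first moment M = |Σ|/6 = 4606.0417
R_c = M/A = 4606.0417/511.0000 = 9.0138 mm
θ = 44° = 0.767945 rad
V = θ·R_c·A = 0.767945·9.0138·511.0000 = 3537.186 mm³

Volume = 3537.186 mm³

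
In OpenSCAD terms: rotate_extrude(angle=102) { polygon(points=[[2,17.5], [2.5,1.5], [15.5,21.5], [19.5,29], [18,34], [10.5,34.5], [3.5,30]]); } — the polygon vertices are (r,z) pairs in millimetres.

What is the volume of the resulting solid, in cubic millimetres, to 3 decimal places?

Volume = 5032.801 mm³

Profile (r,z), 7 vertices: (2,17.5) (2.5,1.5) (15.5,21.5) (19.5,29) (18,34) (10.5,34.5) (3.5,30)
edge 0: (2,17.5)→(2.5,1.5)  cross = 2·1.5 − 2.5·17.5 = -40.7500; (r_i+r_j)·cross = 4.5·-40.7500 = -183.3750
edge 1: (2.5,1.5)→(15.5,21.5)  cross = 2.5·21.5 − 15.5·1.5 = 30.5000; (r_i+r_j)·cross = 18·30.5000 = 549.0000
edge 2: (15.5,21.5)→(19.5,29)  cross = 15.5·29 − 19.5·21.5 = 30.2500; (r_i+r_j)·cross = 35·30.2500 = 1058.7500
edge 3: (19.5,29)→(18,34)  cross = 19.5·34 − 18·29 = 141.0000; (r_i+r_j)·cross = 37.5·141.0000 = 5287.5000
edge 4: (18,34)→(10.5,34.5)  cross = 18·34.5 − 10.5·34 = 264.0000; (r_i+r_j)·cross = 28.5·264.0000 = 7524.0000
edge 5: (10.5,34.5)→(3.5,30)  cross = 10.5·30 − 3.5·34.5 = 194.2500; (r_i+r_j)·cross = 14·194.2500 = 2719.5000
edge 6: (3.5,30)→(2,17.5)  cross = 3.5·17.5 − 2·30 = 1.2500; (r_i+r_j)·cross = 5.5·1.2500 = 6.8750
Σcross = 620.5000 → A = |Σcross|/2 = 310.2500 mm²
Σ(r_i+r_j)·cross = 16962.2500 → first moment M = |Σ|/6 = 2827.0417
R_c = M/A = 2827.0417/310.2500 = 9.1121 mm
θ = 102° = 1.780236 rad
V = θ·R_c·A = 1.780236·9.1121·310.2500 = 5032.801 mm³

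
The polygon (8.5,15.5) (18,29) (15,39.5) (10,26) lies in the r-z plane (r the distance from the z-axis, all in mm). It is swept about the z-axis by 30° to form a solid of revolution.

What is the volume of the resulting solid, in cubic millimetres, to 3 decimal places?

Volume = 602.204 mm³

Profile (r,z), 4 vertices: (8.5,15.5) (18,29) (15,39.5) (10,26)
edge 0: (8.5,15.5)→(18,29)  cross = 8.5·29 − 18·15.5 = -32.5000; (r_i+r_j)·cross = 26.5·-32.5000 = -861.2500
edge 1: (18,29)→(15,39.5)  cross = 18·39.5 − 15·29 = 276.0000; (r_i+r_j)·cross = 33·276.0000 = 9108.0000
edge 2: (15,39.5)→(10,26)  cross = 15·26 − 10·39.5 = -5.0000; (r_i+r_j)·cross = 25·-5.0000 = -125.0000
edge 3: (10,26)→(8.5,15.5)  cross = 10·15.5 − 8.5·26 = -66.0000; (r_i+r_j)·cross = 18.5·-66.0000 = -1221.0000
Σcross = 172.5000 → A = |Σcross|/2 = 86.2500 mm²
Σ(r_i+r_j)·cross = 6900.7500 → first moment M = |Σ|/6 = 1150.1250
R_c = M/A = 1150.1250/86.2500 = 13.3348 mm
θ = 30° = 0.523599 rad
V = θ·R_c·A = 0.523599·13.3348·86.2500 = 602.204 mm³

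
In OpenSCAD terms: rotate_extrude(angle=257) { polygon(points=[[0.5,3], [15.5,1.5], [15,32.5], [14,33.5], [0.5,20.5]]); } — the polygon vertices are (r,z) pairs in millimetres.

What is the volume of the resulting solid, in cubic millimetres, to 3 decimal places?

Profile (r,z), 5 vertices: (0.5,3) (15.5,1.5) (15,32.5) (14,33.5) (0.5,20.5)
edge 0: (0.5,3)→(15.5,1.5)  cross = 0.5·1.5 − 15.5·3 = -45.7500; (r_i+r_j)·cross = 16·-45.7500 = -732.0000
edge 1: (15.5,1.5)→(15,32.5)  cross = 15.5·32.5 − 15·1.5 = 481.2500; (r_i+r_j)·cross = 30.5·481.2500 = 14678.1250
edge 2: (15,32.5)→(14,33.5)  cross = 15·33.5 − 14·32.5 = 47.5000; (r_i+r_j)·cross = 29·47.5000 = 1377.5000
edge 3: (14,33.5)→(0.5,20.5)  cross = 14·20.5 − 0.5·33.5 = 270.2500; (r_i+r_j)·cross = 14.5·270.2500 = 3918.6250
edge 4: (0.5,20.5)→(0.5,3)  cross = 0.5·3 − 0.5·20.5 = -8.7500; (r_i+r_j)·cross = 1·-8.7500 = -8.7500
Σcross = 744.5000 → A = |Σcross|/2 = 372.2500 mm²
Σ(r_i+r_j)·cross = 19233.5000 → first moment M = |Σ|/6 = 3205.5833
R_c = M/A = 3205.5833/372.2500 = 8.6114 mm
θ = 257° = 4.485496 rad
V = θ·R_c·A = 4.485496·8.6114·372.2500 = 14378.632 mm³

Volume = 14378.632 mm³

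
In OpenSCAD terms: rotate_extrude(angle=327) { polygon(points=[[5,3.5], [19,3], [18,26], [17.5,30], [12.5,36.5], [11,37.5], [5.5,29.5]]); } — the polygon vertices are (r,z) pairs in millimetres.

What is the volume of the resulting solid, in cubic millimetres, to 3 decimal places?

Volume = 26784.847 mm³

Profile (r,z), 7 vertices: (5,3.5) (19,3) (18,26) (17.5,30) (12.5,36.5) (11,37.5) (5.5,29.5)
edge 0: (5,3.5)→(19,3)  cross = 5·3 − 19·3.5 = -51.5000; (r_i+r_j)·cross = 24·-51.5000 = -1236.0000
edge 1: (19,3)→(18,26)  cross = 19·26 − 18·3 = 440.0000; (r_i+r_j)·cross = 37·440.0000 = 16280.0000
edge 2: (18,26)→(17.5,30)  cross = 18·30 − 17.5·26 = 85.0000; (r_i+r_j)·cross = 35.5·85.0000 = 3017.5000
edge 3: (17.5,30)→(12.5,36.5)  cross = 17.5·36.5 − 12.5·30 = 263.7500; (r_i+r_j)·cross = 30·263.7500 = 7912.5000
edge 4: (12.5,36.5)→(11,37.5)  cross = 12.5·37.5 − 11·36.5 = 67.2500; (r_i+r_j)·cross = 23.5·67.2500 = 1580.3750
edge 5: (11,37.5)→(5.5,29.5)  cross = 11·29.5 − 5.5·37.5 = 118.2500; (r_i+r_j)·cross = 16.5·118.2500 = 1951.1250
edge 6: (5.5,29.5)→(5,3.5)  cross = 5.5·3.5 − 5·29.5 = -128.2500; (r_i+r_j)·cross = 10.5·-128.2500 = -1346.6250
Σcross = 794.5000 → A = |Σcross|/2 = 397.2500 mm²
Σ(r_i+r_j)·cross = 28158.8750 → first moment M = |Σ|/6 = 4693.1458
R_c = M/A = 4693.1458/397.2500 = 11.8141 mm
θ = 327° = 5.707227 rad
V = θ·R_c·A = 5.707227·11.8141·397.2500 = 26784.847 mm³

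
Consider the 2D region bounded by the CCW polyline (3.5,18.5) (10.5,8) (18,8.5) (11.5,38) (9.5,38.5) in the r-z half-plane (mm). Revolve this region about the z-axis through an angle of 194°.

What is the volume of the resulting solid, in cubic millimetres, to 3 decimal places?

Profile (r,z), 5 vertices: (3.5,18.5) (10.5,8) (18,8.5) (11.5,38) (9.5,38.5)
edge 0: (3.5,18.5)→(10.5,8)  cross = 3.5·8 − 10.5·18.5 = -166.2500; (r_i+r_j)·cross = 14·-166.2500 = -2327.5000
edge 1: (10.5,8)→(18,8.5)  cross = 10.5·8.5 − 18·8 = -54.7500; (r_i+r_j)·cross = 28.5·-54.7500 = -1560.3750
edge 2: (18,8.5)→(11.5,38)  cross = 18·38 − 11.5·8.5 = 586.2500; (r_i+r_j)·cross = 29.5·586.2500 = 17294.3750
edge 3: (11.5,38)→(9.5,38.5)  cross = 11.5·38.5 − 9.5·38 = 81.7500; (r_i+r_j)·cross = 21·81.7500 = 1716.7500
edge 4: (9.5,38.5)→(3.5,18.5)  cross = 9.5·18.5 − 3.5·38.5 = 41.0000; (r_i+r_j)·cross = 13·41.0000 = 533.0000
Σcross = 488.0000 → A = |Σcross|/2 = 244.0000 mm²
Σ(r_i+r_j)·cross = 15656.2500 → first moment M = |Σ|/6 = 2609.3750
R_c = M/A = 2609.3750/244.0000 = 10.6942 mm
θ = 194° = 3.385939 rad
V = θ·R_c·A = 3.385939·10.6942·244.0000 = 8835.184 mm³

Volume = 8835.184 mm³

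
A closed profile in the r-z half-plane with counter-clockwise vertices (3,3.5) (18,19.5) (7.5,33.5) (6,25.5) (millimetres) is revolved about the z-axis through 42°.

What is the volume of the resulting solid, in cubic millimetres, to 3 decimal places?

Profile (r,z), 4 vertices: (3,3.5) (18,19.5) (7.5,33.5) (6,25.5)
edge 0: (3,3.5)→(18,19.5)  cross = 3·19.5 − 18·3.5 = -4.5000; (r_i+r_j)·cross = 21·-4.5000 = -94.5000
edge 1: (18,19.5)→(7.5,33.5)  cross = 18·33.5 − 7.5·19.5 = 456.7500; (r_i+r_j)·cross = 25.5·456.7500 = 11647.1250
edge 2: (7.5,33.5)→(6,25.5)  cross = 7.5·25.5 − 6·33.5 = -9.7500; (r_i+r_j)·cross = 13.5·-9.7500 = -131.6250
edge 3: (6,25.5)→(3,3.5)  cross = 6·3.5 − 3·25.5 = -55.5000; (r_i+r_j)·cross = 9·-55.5000 = -499.5000
Σcross = 387.0000 → A = |Σcross|/2 = 193.5000 mm²
Σ(r_i+r_j)·cross = 10921.5000 → first moment M = |Σ|/6 = 1820.2500
R_c = M/A = 1820.2500/193.5000 = 9.4070 mm
θ = 42° = 0.733038 rad
V = θ·R_c·A = 0.733038·9.4070·193.5000 = 1334.313 mm³

Volume = 1334.313 mm³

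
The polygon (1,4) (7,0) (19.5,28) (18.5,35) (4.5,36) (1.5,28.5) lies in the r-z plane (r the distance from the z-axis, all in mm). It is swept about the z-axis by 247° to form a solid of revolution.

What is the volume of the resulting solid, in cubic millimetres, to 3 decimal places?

Profile (r,z), 6 vertices: (1,4) (7,0) (19.5,28) (18.5,35) (4.5,36) (1.5,28.5)
edge 0: (1,4)→(7,0)  cross = 1·0 − 7·4 = -28.0000; (r_i+r_j)·cross = 8·-28.0000 = -224.0000
edge 1: (7,0)→(19.5,28)  cross = 7·28 − 19.5·0 = 196.0000; (r_i+r_j)·cross = 26.5·196.0000 = 5194.0000
edge 2: (19.5,28)→(18.5,35)  cross = 19.5·35 − 18.5·28 = 164.5000; (r_i+r_j)·cross = 38·164.5000 = 6251.0000
edge 3: (18.5,35)→(4.5,36)  cross = 18.5·36 − 4.5·35 = 508.5000; (r_i+r_j)·cross = 23·508.5000 = 11695.5000
edge 4: (4.5,36)→(1.5,28.5)  cross = 4.5·28.5 − 1.5·36 = 74.2500; (r_i+r_j)·cross = 6·74.2500 = 445.5000
edge 5: (1.5,28.5)→(1,4)  cross = 1.5·4 − 1·28.5 = -22.5000; (r_i+r_j)·cross = 2.5·-22.5000 = -56.2500
Σcross = 892.7500 → A = |Σcross|/2 = 446.3750 mm²
Σ(r_i+r_j)·cross = 23305.7500 → first moment M = |Σ|/6 = 3884.2917
R_c = M/A = 3884.2917/446.3750 = 8.7019 mm
θ = 247° = 4.310963 rad
V = θ·R_c·A = 4.310963·8.7019·446.3750 = 16745.039 mm³

Volume = 16745.039 mm³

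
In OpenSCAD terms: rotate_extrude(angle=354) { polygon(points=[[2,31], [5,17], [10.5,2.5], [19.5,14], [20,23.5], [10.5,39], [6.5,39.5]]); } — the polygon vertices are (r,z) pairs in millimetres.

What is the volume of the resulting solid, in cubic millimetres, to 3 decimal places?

Volume = 27406.643 mm³

Profile (r,z), 7 vertices: (2,31) (5,17) (10.5,2.5) (19.5,14) (20,23.5) (10.5,39) (6.5,39.5)
edge 0: (2,31)→(5,17)  cross = 2·17 − 5·31 = -121.0000; (r_i+r_j)·cross = 7·-121.0000 = -847.0000
edge 1: (5,17)→(10.5,2.5)  cross = 5·2.5 − 10.5·17 = -166.0000; (r_i+r_j)·cross = 15.5·-166.0000 = -2573.0000
edge 2: (10.5,2.5)→(19.5,14)  cross = 10.5·14 − 19.5·2.5 = 98.2500; (r_i+r_j)·cross = 30·98.2500 = 2947.5000
edge 3: (19.5,14)→(20,23.5)  cross = 19.5·23.5 − 20·14 = 178.2500; (r_i+r_j)·cross = 39.5·178.2500 = 7040.8750
edge 4: (20,23.5)→(10.5,39)  cross = 20·39 − 10.5·23.5 = 533.2500; (r_i+r_j)·cross = 30.5·533.2500 = 16264.1250
edge 5: (10.5,39)→(6.5,39.5)  cross = 10.5·39.5 − 6.5·39 = 161.2500; (r_i+r_j)·cross = 17·161.2500 = 2741.2500
edge 6: (6.5,39.5)→(2,31)  cross = 6.5·31 − 2·39.5 = 122.5000; (r_i+r_j)·cross = 8.5·122.5000 = 1041.2500
Σcross = 806.5000 → A = |Σcross|/2 = 403.2500 mm²
Σ(r_i+r_j)·cross = 26615.0000 → first moment M = |Σ|/6 = 4435.8333
R_c = M/A = 4435.8333/403.2500 = 11.0002 mm
θ = 354° = 6.178466 rad
V = θ·R_c·A = 6.178466·11.0002·403.2500 = 27406.643 mm³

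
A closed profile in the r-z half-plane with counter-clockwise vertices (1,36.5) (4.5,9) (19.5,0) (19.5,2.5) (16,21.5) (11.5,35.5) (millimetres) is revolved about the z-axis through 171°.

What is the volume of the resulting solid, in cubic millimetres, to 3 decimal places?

Profile (r,z), 6 vertices: (1,36.5) (4.5,9) (19.5,0) (19.5,2.5) (16,21.5) (11.5,35.5)
edge 0: (1,36.5)→(4.5,9)  cross = 1·9 − 4.5·36.5 = -155.2500; (r_i+r_j)·cross = 5.5·-155.2500 = -853.8750
edge 1: (4.5,9)→(19.5,0)  cross = 4.5·0 − 19.5·9 = -175.5000; (r_i+r_j)·cross = 24·-175.5000 = -4212.0000
edge 2: (19.5,0)→(19.5,2.5)  cross = 19.5·2.5 − 19.5·0 = 48.7500; (r_i+r_j)·cross = 39·48.7500 = 1901.2500
edge 3: (19.5,2.5)→(16,21.5)  cross = 19.5·21.5 − 16·2.5 = 379.2500; (r_i+r_j)·cross = 35.5·379.2500 = 13463.3750
edge 4: (16,21.5)→(11.5,35.5)  cross = 16·35.5 − 11.5·21.5 = 320.7500; (r_i+r_j)·cross = 27.5·320.7500 = 8820.6250
edge 5: (11.5,35.5)→(1,36.5)  cross = 11.5·36.5 − 1·35.5 = 384.2500; (r_i+r_j)·cross = 12.5·384.2500 = 4803.1250
Σcross = 802.2500 → A = |Σcross|/2 = 401.1250 mm²
Σ(r_i+r_j)·cross = 23922.5000 → first moment M = |Σ|/6 = 3987.0833
R_c = M/A = 3987.0833/401.1250 = 9.9398 mm
θ = 171° = 2.984513 rad
V = θ·R_c·A = 2.984513·9.9398·401.1250 = 11899.502 mm³

Volume = 11899.502 mm³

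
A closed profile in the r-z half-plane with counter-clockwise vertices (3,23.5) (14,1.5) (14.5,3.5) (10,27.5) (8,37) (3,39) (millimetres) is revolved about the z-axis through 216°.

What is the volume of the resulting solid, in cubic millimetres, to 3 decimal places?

Profile (r,z), 6 vertices: (3,23.5) (14,1.5) (14.5,3.5) (10,27.5) (8,37) (3,39)
edge 0: (3,23.5)→(14,1.5)  cross = 3·1.5 − 14·23.5 = -324.5000; (r_i+r_j)·cross = 17·-324.5000 = -5516.5000
edge 1: (14,1.5)→(14.5,3.5)  cross = 14·3.5 − 14.5·1.5 = 27.2500; (r_i+r_j)·cross = 28.5·27.2500 = 776.6250
edge 2: (14.5,3.5)→(10,27.5)  cross = 14.5·27.5 − 10·3.5 = 363.7500; (r_i+r_j)·cross = 24.5·363.7500 = 8911.8750
edge 3: (10,27.5)→(8,37)  cross = 10·37 − 8·27.5 = 150.0000; (r_i+r_j)·cross = 18·150.0000 = 2700.0000
edge 4: (8,37)→(3,39)  cross = 8·39 − 3·37 = 201.0000; (r_i+r_j)·cross = 11·201.0000 = 2211.0000
edge 5: (3,39)→(3,23.5)  cross = 3·23.5 − 3·39 = -46.5000; (r_i+r_j)·cross = 6·-46.5000 = -279.0000
Σcross = 371.0000 → A = |Σcross|/2 = 185.5000 mm²
Σ(r_i+r_j)·cross = 8804.0000 → first moment M = |Σ|/6 = 1467.3333
R_c = M/A = 1467.3333/185.5000 = 7.9102 mm
θ = 216° = 3.769911 rad
V = θ·R_c·A = 3.769911·7.9102·185.5000 = 5531.716 mm³

Volume = 5531.716 mm³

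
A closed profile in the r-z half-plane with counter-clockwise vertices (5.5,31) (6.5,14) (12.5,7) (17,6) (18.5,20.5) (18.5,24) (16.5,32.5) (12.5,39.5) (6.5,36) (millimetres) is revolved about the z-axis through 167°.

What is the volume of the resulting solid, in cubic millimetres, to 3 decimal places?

Profile (r,z), 9 vertices: (5.5,31) (6.5,14) (12.5,7) (17,6) (18.5,20.5) (18.5,24) (16.5,32.5) (12.5,39.5) (6.5,36)
edge 0: (5.5,31)→(6.5,14)  cross = 5.5·14 − 6.5·31 = -124.5000; (r_i+r_j)·cross = 12·-124.5000 = -1494.0000
edge 1: (6.5,14)→(12.5,7)  cross = 6.5·7 − 12.5·14 = -129.5000; (r_i+r_j)·cross = 19·-129.5000 = -2460.5000
edge 2: (12.5,7)→(17,6)  cross = 12.5·6 − 17·7 = -44.0000; (r_i+r_j)·cross = 29.5·-44.0000 = -1298.0000
edge 3: (17,6)→(18.5,20.5)  cross = 17·20.5 − 18.5·6 = 237.5000; (r_i+r_j)·cross = 35.5·237.5000 = 8431.2500
edge 4: (18.5,20.5)→(18.5,24)  cross = 18.5·24 − 18.5·20.5 = 64.7500; (r_i+r_j)·cross = 37·64.7500 = 2395.7500
edge 5: (18.5,24)→(16.5,32.5)  cross = 18.5·32.5 − 16.5·24 = 205.2500; (r_i+r_j)·cross = 35·205.2500 = 7183.7500
edge 6: (16.5,32.5)→(12.5,39.5)  cross = 16.5·39.5 − 12.5·32.5 = 245.5000; (r_i+r_j)·cross = 29·245.5000 = 7119.5000
edge 7: (12.5,39.5)→(6.5,36)  cross = 12.5·36 − 6.5·39.5 = 193.2500; (r_i+r_j)·cross = 19·193.2500 = 3671.7500
edge 8: (6.5,36)→(5.5,31)  cross = 6.5·31 − 5.5·36 = 3.5000; (r_i+r_j)·cross = 12·3.5000 = 42.0000
Σcross = 651.7500 → A = |Σcross|/2 = 325.8750 mm²
Σ(r_i+r_j)·cross = 23591.5000 → first moment M = |Σ|/6 = 3931.9167
R_c = M/A = 3931.9167/325.8750 = 12.0657 mm
θ = 167° = 2.914700 rad
V = θ·R_c·A = 2.914700·12.0657·325.8750 = 11460.357 mm³

Volume = 11460.357 mm³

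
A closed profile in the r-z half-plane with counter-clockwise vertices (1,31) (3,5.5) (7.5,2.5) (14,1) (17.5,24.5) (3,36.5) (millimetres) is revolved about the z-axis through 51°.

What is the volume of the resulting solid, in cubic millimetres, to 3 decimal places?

Profile (r,z), 6 vertices: (1,31) (3,5.5) (7.5,2.5) (14,1) (17.5,24.5) (3,36.5)
edge 0: (1,31)→(3,5.5)  cross = 1·5.5 − 3·31 = -87.5000; (r_i+r_j)·cross = 4·-87.5000 = -350.0000
edge 1: (3,5.5)→(7.5,2.5)  cross = 3·2.5 − 7.5·5.5 = -33.7500; (r_i+r_j)·cross = 10.5·-33.7500 = -354.3750
edge 2: (7.5,2.5)→(14,1)  cross = 7.5·1 − 14·2.5 = -27.5000; (r_i+r_j)·cross = 21.5·-27.5000 = -591.2500
edge 3: (14,1)→(17.5,24.5)  cross = 14·24.5 − 17.5·1 = 325.5000; (r_i+r_j)·cross = 31.5·325.5000 = 10253.2500
edge 4: (17.5,24.5)→(3,36.5)  cross = 17.5·36.5 − 3·24.5 = 565.2500; (r_i+r_j)·cross = 20.5·565.2500 = 11587.6250
edge 5: (3,36.5)→(1,31)  cross = 3·31 − 1·36.5 = 56.5000; (r_i+r_j)·cross = 4·56.5000 = 226.0000
Σcross = 798.5000 → A = |Σcross|/2 = 399.2500 mm²
Σ(r_i+r_j)·cross = 20771.2500 → first moment M = |Σ|/6 = 3461.8750
R_c = M/A = 3461.8750/399.2500 = 8.6709 mm
θ = 51° = 0.890118 rad
V = θ·R_c·A = 0.890118·8.6709·399.2500 = 3081.477 mm³

Volume = 3081.477 mm³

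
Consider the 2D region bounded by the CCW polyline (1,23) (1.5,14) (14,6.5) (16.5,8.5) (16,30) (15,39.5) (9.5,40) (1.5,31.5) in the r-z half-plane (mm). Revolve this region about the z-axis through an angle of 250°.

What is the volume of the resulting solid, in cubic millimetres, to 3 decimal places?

Profile (r,z), 8 vertices: (1,23) (1.5,14) (14,6.5) (16.5,8.5) (16,30) (15,39.5) (9.5,40) (1.5,31.5)
edge 0: (1,23)→(1.5,14)  cross = 1·14 − 1.5·23 = -20.5000; (r_i+r_j)·cross = 2.5·-20.5000 = -51.2500
edge 1: (1.5,14)→(14,6.5)  cross = 1.5·6.5 − 14·14 = -186.2500; (r_i+r_j)·cross = 15.5·-186.2500 = -2886.8750
edge 2: (14,6.5)→(16.5,8.5)  cross = 14·8.5 − 16.5·6.5 = 11.7500; (r_i+r_j)·cross = 30.5·11.7500 = 358.3750
edge 3: (16.5,8.5)→(16,30)  cross = 16.5·30 − 16·8.5 = 359.0000; (r_i+r_j)·cross = 32.5·359.0000 = 11667.5000
edge 4: (16,30)→(15,39.5)  cross = 16·39.5 − 15·30 = 182.0000; (r_i+r_j)·cross = 31·182.0000 = 5642.0000
edge 5: (15,39.5)→(9.5,40)  cross = 15·40 − 9.5·39.5 = 224.7500; (r_i+r_j)·cross = 24.5·224.7500 = 5506.3750
edge 6: (9.5,40)→(1.5,31.5)  cross = 9.5·31.5 − 1.5·40 = 239.2500; (r_i+r_j)·cross = 11·239.2500 = 2631.7500
edge 7: (1.5,31.5)→(1,23)  cross = 1.5·23 − 1·31.5 = 3.0000; (r_i+r_j)·cross = 2.5·3.0000 = 7.5000
Σcross = 813.0000 → A = |Σcross|/2 = 406.5000 mm²
Σ(r_i+r_j)·cross = 22875.3750 → first moment M = |Σ|/6 = 3812.5625
R_c = M/A = 3812.5625/406.5000 = 9.3790 mm
θ = 250° = 4.363323 rad
V = θ·R_c·A = 4.363323·9.3790·406.5000 = 16635.442 mm³

Volume = 16635.442 mm³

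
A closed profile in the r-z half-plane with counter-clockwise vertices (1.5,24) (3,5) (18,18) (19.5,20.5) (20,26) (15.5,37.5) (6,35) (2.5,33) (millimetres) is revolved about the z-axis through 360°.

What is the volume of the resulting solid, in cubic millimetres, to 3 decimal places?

Profile (r,z), 8 vertices: (1.5,24) (3,5) (18,18) (19.5,20.5) (20,26) (15.5,37.5) (6,35) (2.5,33)
edge 0: (1.5,24)→(3,5)  cross = 1.5·5 − 3·24 = -64.5000; (r_i+r_j)·cross = 4.5·-64.5000 = -290.2500
edge 1: (3,5)→(18,18)  cross = 3·18 − 18·5 = -36.0000; (r_i+r_j)·cross = 21·-36.0000 = -756.0000
edge 2: (18,18)→(19.5,20.5)  cross = 18·20.5 − 19.5·18 = 18.0000; (r_i+r_j)·cross = 37.5·18.0000 = 675.0000
edge 3: (19.5,20.5)→(20,26)  cross = 19.5·26 − 20·20.5 = 97.0000; (r_i+r_j)·cross = 39.5·97.0000 = 3831.5000
edge 4: (20,26)→(15.5,37.5)  cross = 20·37.5 − 15.5·26 = 347.0000; (r_i+r_j)·cross = 35.5·347.0000 = 12318.5000
edge 5: (15.5,37.5)→(6,35)  cross = 15.5·35 − 6·37.5 = 317.5000; (r_i+r_j)·cross = 21.5·317.5000 = 6826.2500
edge 6: (6,35)→(2.5,33)  cross = 6·33 − 2.5·35 = 110.5000; (r_i+r_j)·cross = 8.5·110.5000 = 939.2500
edge 7: (2.5,33)→(1.5,24)  cross = 2.5·24 − 1.5·33 = 10.5000; (r_i+r_j)·cross = 4·10.5000 = 42.0000
Σcross = 800.0000 → A = |Σcross|/2 = 400.0000 mm²
Σ(r_i+r_j)·cross = 23586.2500 → first moment M = |Σ|/6 = 3931.0417
R_c = M/A = 3931.0417/400.0000 = 9.8276 mm
θ = 360° = 6.283185 rad
V = θ·R_c·A = 6.283185·9.8276·400.0000 = 24699.463 mm³

Volume = 24699.463 mm³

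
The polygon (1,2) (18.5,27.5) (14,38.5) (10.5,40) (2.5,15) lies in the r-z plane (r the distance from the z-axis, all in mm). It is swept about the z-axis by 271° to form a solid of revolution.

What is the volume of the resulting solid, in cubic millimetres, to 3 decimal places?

Profile (r,z), 5 vertices: (1,2) (18.5,27.5) (14,38.5) (10.5,40) (2.5,15)
edge 0: (1,2)→(18.5,27.5)  cross = 1·27.5 − 18.5·2 = -9.5000; (r_i+r_j)·cross = 19.5·-9.5000 = -185.2500
edge 1: (18.5,27.5)→(14,38.5)  cross = 18.5·38.5 − 14·27.5 = 327.2500; (r_i+r_j)·cross = 32.5·327.2500 = 10635.6250
edge 2: (14,38.5)→(10.5,40)  cross = 14·40 − 10.5·38.5 = 155.7500; (r_i+r_j)·cross = 24.5·155.7500 = 3815.8750
edge 3: (10.5,40)→(2.5,15)  cross = 10.5·15 − 2.5·40 = 57.5000; (r_i+r_j)·cross = 13·57.5000 = 747.5000
edge 4: (2.5,15)→(1,2)  cross = 2.5·2 − 1·15 = -10.0000; (r_i+r_j)·cross = 3.5·-10.0000 = -35.0000
Σcross = 521.0000 → A = |Σcross|/2 = 260.5000 mm²
Σ(r_i+r_j)·cross = 14978.7500 → first moment M = |Σ|/6 = 2496.4583
R_c = M/A = 2496.4583/260.5000 = 9.5833 mm
θ = 271° = 4.729842 rad
V = θ·R_c·A = 4.729842·9.5833·260.5000 = 11807.854 mm³

Volume = 11807.854 mm³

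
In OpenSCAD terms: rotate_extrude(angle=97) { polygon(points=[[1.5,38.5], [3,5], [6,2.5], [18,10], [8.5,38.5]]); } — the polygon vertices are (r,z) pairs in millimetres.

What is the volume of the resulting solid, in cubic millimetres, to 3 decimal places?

Volume = 5213.922 mm³

Profile (r,z), 5 vertices: (1.5,38.5) (3,5) (6,2.5) (18,10) (8.5,38.5)
edge 0: (1.5,38.5)→(3,5)  cross = 1.5·5 − 3·38.5 = -108.0000; (r_i+r_j)·cross = 4.5·-108.0000 = -486.0000
edge 1: (3,5)→(6,2.5)  cross = 3·2.5 − 6·5 = -22.5000; (r_i+r_j)·cross = 9·-22.5000 = -202.5000
edge 2: (6,2.5)→(18,10)  cross = 6·10 − 18·2.5 = 15.0000; (r_i+r_j)·cross = 24·15.0000 = 360.0000
edge 3: (18,10)→(8.5,38.5)  cross = 18·38.5 − 8.5·10 = 608.0000; (r_i+r_j)·cross = 26.5·608.0000 = 16112.0000
edge 4: (8.5,38.5)→(1.5,38.5)  cross = 8.5·38.5 − 1.5·38.5 = 269.5000; (r_i+r_j)·cross = 10·269.5000 = 2695.0000
Σcross = 762.0000 → A = |Σcross|/2 = 381.0000 mm²
Σ(r_i+r_j)·cross = 18478.5000 → first moment M = |Σ|/6 = 3079.7500
R_c = M/A = 3079.7500/381.0000 = 8.0833 mm
θ = 97° = 1.692969 rad
V = θ·R_c·A = 1.692969·8.0833·381.0000 = 5213.922 mm³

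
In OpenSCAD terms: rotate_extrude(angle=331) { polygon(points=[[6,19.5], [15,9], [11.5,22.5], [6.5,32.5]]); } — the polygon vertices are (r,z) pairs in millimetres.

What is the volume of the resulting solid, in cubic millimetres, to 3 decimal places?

Volume = 4269.593 mm³

Profile (r,z), 4 vertices: (6,19.5) (15,9) (11.5,22.5) (6.5,32.5)
edge 0: (6,19.5)→(15,9)  cross = 6·9 − 15·19.5 = -238.5000; (r_i+r_j)·cross = 21·-238.5000 = -5008.5000
edge 1: (15,9)→(11.5,22.5)  cross = 15·22.5 − 11.5·9 = 234.0000; (r_i+r_j)·cross = 26.5·234.0000 = 6201.0000
edge 2: (11.5,22.5)→(6.5,32.5)  cross = 11.5·32.5 − 6.5·22.5 = 227.5000; (r_i+r_j)·cross = 18·227.5000 = 4095.0000
edge 3: (6.5,32.5)→(6,19.5)  cross = 6.5·19.5 − 6·32.5 = -68.2500; (r_i+r_j)·cross = 12.5·-68.2500 = -853.1250
Σcross = 154.7500 → A = |Σcross|/2 = 77.3750 mm²
Σ(r_i+r_j)·cross = 4434.3750 → first moment M = |Σ|/6 = 739.0625
R_c = M/A = 739.0625/77.3750 = 9.5517 mm
θ = 331° = 5.777040 rad
V = θ·R_c·A = 5.777040·9.5517·77.3750 = 4269.593 mm³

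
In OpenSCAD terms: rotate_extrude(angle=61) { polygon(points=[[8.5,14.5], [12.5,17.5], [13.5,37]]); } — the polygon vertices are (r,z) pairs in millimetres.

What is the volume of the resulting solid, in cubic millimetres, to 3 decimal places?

Profile (r,z), 3 vertices: (8.5,14.5) (12.5,17.5) (13.5,37)
edge 0: (8.5,14.5)→(12.5,17.5)  cross = 8.5·17.5 − 12.5·14.5 = -32.5000; (r_i+r_j)·cross = 21·-32.5000 = -682.5000
edge 1: (12.5,17.5)→(13.5,37)  cross = 12.5·37 − 13.5·17.5 = 226.2500; (r_i+r_j)·cross = 26·226.2500 = 5882.5000
edge 2: (13.5,37)→(8.5,14.5)  cross = 13.5·14.5 − 8.5·37 = -118.7500; (r_i+r_j)·cross = 22·-118.7500 = -2612.5000
Σcross = 75.0000 → A = |Σcross|/2 = 37.5000 mm²
Σ(r_i+r_j)·cross = 2587.5000 → first moment M = |Σ|/6 = 431.2500
R_c = M/A = 431.2500/37.5000 = 11.5000 mm
θ = 61° = 1.064651 rad
V = θ·R_c·A = 1.064651·11.5000·37.5000 = 459.131 mm³

Volume = 459.131 mm³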